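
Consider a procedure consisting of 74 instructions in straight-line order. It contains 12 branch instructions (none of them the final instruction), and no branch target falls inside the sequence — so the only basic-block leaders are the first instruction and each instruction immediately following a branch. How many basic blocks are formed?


With no in-sequence branch targets, the leaders are the first instruction plus the instruction after each branch.
Number of basic blocks = branches + 1
= 12 + 1 = 13

13


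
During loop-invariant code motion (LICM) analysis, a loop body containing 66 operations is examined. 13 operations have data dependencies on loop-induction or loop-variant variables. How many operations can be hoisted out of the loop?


Invariant candidates = total - loop-dependent
= 66 - 13 = 53

53


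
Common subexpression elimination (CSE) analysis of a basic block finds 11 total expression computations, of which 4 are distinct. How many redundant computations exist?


CSE count = total expressions - unique expressions
= 11 - 4 = 7

7


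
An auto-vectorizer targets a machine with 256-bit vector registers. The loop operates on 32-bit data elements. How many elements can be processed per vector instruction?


Width = SIMD bits / data type bits
= 256 / 32 = 8

8


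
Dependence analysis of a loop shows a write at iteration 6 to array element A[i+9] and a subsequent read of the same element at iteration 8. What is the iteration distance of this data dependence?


Distance = read iteration - write iteration
= 8 - 6 = 2

2


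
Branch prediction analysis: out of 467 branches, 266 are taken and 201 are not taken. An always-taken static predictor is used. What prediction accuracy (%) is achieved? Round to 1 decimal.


Predictor: always-taken
Correct predictions = 266
Accuracy = 266 / 467 * 100 = 57.0%

57.0


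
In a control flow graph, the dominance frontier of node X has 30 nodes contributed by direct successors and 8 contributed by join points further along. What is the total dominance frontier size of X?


DF(X) = direct successor contributions + join point contributions
= 30 + 8 = 38

38


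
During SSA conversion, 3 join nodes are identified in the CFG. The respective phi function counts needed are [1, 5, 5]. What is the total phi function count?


Total phi functions = sum of phi functions at each join node
= 1 + 5 + 5 = 11

11


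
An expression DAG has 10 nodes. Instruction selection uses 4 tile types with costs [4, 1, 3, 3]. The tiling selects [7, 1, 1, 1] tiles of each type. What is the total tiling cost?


Total cost = sum(count_i * cost_i)
= 7*4 + 1*1 + 1*3 + 1*3
= 35

35


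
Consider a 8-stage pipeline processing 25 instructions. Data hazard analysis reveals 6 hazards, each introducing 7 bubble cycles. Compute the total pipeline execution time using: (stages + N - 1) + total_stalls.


Base cycles = 8 + 25 - 1 = 32
Total stalls = 6 * 7 = 42
Total = 32 + 42 = 74

74


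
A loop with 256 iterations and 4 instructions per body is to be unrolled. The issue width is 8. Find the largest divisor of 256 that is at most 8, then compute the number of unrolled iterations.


Largest divisor of 256 <= 8 is 8
New iterations = 256 / 8 = 32

32


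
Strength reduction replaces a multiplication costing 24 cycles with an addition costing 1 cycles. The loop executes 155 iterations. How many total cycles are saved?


Per-iteration saving = 24 - 1 = 23
Total saved = 155 * 23 = 3565

3565


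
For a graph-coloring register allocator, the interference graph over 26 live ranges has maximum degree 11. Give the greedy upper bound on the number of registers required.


Greedy coloring never needs more than (max_degree + 1) colors: when coloring a vertex, at most max_degree neighbors are already colored.
Upper bound = 11 + 1 = 12

12


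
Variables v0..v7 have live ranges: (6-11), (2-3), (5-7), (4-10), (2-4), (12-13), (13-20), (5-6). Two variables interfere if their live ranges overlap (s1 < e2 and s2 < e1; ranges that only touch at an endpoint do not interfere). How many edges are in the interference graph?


Check all pairs for overlapping intervals.
Two intervals (s1,e1) and (s2,e2) overlap if s1 < e2 and s2 < e1.
v0 (6-11) vs v1..v7: overlaps v2, v3 -> 2
v1 (2-3) vs v2..v7: overlaps v4 -> 1
v2 (5-7) vs v3..v7: overlaps v3, v7 -> 2
v3 (4-10) vs v4..v7: overlaps v7 -> 1
v4 (2-4) vs v5..v7: overlaps none -> 0
v5 (12-13) vs v6..v7: overlaps none -> 0
v6 (13-20) vs v7: overlaps none -> 0
Total overlapping pairs = 2 + 1 + 2 + 1 + 0 + 0 + 0 = 6

6


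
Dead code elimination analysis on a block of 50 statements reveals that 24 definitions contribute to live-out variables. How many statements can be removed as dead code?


Dead code = total statements - live definitions
= 50 - 24 = 26

26


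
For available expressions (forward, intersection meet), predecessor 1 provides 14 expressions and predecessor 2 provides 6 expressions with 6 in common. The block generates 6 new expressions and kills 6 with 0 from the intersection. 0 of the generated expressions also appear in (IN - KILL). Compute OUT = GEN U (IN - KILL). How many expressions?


IN = intersection of predecessors = 6
IN - KILL = 6 - 0 = 6
|OUT| = |GEN| + |IN - KILL| - |GEN ∩ (IN - KILL)| = 6 + 6 - 0 = 12

12


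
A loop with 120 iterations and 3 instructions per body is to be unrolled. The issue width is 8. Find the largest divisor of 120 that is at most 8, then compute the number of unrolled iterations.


Largest divisor of 120 <= 8 is 8
New iterations = 120 / 8 = 15

15


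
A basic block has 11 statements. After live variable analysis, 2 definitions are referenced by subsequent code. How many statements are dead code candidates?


Dead code = total statements - live definitions
= 11 - 2 = 9

9


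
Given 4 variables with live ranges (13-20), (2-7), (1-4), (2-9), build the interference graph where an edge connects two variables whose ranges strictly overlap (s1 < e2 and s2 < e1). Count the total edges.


Check all pairs for overlapping intervals.
Two intervals (s1,e1) and (s2,e2) overlap if s1 < e2 and s2 < e1.
v0 (13-20) vs v1..v3: overlaps none -> 0
v1 (2-7) vs v2..v3: overlaps v2, v3 -> 2
v2 (1-4) vs v3: overlaps v3 -> 1
Total overlapping pairs = 0 + 2 + 1 = 3

3


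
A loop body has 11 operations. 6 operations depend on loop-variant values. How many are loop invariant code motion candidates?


Invariant candidates = total - loop-dependent
= 11 - 6 = 5

5


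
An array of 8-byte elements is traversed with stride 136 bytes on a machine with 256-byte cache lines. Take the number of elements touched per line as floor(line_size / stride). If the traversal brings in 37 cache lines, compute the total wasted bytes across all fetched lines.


Elements per line = floor(256 / 136) = 1
Bytes used per line = 1 * 8 = 8
Wasted per line = 256 - 8 = 248
Total wasted = 248 * 37 = 9176

9176


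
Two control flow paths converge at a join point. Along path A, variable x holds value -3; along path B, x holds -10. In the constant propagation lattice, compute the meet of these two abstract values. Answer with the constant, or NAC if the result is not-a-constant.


Meet operation: if both paths give the same constant, result is that constant; if they differ, result is NAC (not-a-constant).
Path A: -3, Path B: -10 -> differ
Result: not-a-constant -> NAC

NAC


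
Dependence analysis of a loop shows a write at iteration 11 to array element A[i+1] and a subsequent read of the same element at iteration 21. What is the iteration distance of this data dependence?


Distance = read iteration - write iteration
= 21 - 11 = 10

10


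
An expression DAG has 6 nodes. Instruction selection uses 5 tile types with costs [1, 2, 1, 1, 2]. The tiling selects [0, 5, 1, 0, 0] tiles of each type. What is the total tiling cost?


Total cost = sum(count_i * cost_i)
= 0*1 + 5*2 + 1*1 + 0*1 + 0*2
= 11

11


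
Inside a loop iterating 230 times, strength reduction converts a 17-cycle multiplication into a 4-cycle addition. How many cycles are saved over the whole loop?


Per-iteration saving = 17 - 4 = 13
Total saved = 230 * 13 = 2990

2990


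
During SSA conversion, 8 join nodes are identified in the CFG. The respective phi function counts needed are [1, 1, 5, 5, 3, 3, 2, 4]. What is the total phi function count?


Total phi functions = sum of phi functions at each join node
= 1 + 1 + 5 + 5 + 3 + 3 + 2 + 4 = 24

24


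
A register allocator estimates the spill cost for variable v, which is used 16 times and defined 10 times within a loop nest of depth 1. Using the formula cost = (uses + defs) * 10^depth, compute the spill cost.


uses + defs = 16 + 10 = 26
10^1 = 10
Spill cost = 26 * 10 = 260

260


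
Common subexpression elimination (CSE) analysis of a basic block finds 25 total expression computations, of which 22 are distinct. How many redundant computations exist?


CSE count = total expressions - unique expressions
= 25 - 22 = 3

3


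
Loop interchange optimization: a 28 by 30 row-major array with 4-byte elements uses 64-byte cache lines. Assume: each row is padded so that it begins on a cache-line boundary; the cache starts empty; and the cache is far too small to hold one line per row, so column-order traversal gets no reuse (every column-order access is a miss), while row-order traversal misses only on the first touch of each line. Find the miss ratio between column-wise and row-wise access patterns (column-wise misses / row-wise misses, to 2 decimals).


Each row occupies 30 * 4 = 120 bytes and starts on a line boundary, so it spans ceil(120 / 64) = 2 cache lines.
Row-major traversal misses (one per line touched): 28 * ceil(30 * 4 / 64) = 56
Column-major traversal misses (no reuse, every access misses): 28 * 30 = 840
Ratio = 840 / 56 = 15.0

15.0


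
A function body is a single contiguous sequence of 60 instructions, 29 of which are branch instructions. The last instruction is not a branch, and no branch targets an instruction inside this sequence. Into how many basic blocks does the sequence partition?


With no in-sequence branch targets, the leaders are the first instruction plus the instruction after each branch.
Number of basic blocks = branches + 1
= 29 + 1 = 30

30


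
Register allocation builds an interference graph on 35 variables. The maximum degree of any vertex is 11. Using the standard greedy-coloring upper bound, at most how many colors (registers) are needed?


Greedy coloring never needs more than (max_degree + 1) colors: when coloring a vertex, at most max_degree neighbors are already colored.
Upper bound = 11 + 1 = 12

12


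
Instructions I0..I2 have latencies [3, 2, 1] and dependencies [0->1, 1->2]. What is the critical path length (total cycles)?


Compute longest path through dependency graph: dist(Ik) = max over predecessors of dist + latency(Ik).
dist(I0) = latency 3 = 3
dist(I1) = dist(I0) + 2 = 3 + 2 = 5
dist(I2) = dist(I1) + 1 = 5 + 1 = 6
Critical path = max dist = 6

6


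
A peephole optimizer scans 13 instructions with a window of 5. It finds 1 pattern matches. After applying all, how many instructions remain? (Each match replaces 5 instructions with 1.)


Each match removes 4 instructions.
Total removed = 1 * 4 = 4
Remaining = 13 - 4 = 9

9


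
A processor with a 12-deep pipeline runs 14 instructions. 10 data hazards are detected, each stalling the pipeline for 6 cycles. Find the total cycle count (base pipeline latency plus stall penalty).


Base cycles = 12 + 14 - 1 = 25
Total stalls = 10 * 6 = 60
Total = 25 + 60 = 85

85


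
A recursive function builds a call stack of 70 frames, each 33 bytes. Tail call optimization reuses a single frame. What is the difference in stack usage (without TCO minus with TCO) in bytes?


Without TCO: 70 * 33 = 2310 bytes
With TCO: reuse 1 frame = 33 bytes
Savings = 2310 - 33 = 2277

2277


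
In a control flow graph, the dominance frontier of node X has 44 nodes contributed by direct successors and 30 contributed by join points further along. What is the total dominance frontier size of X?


DF(X) = direct successor contributions + join point contributions
= 44 + 30 = 74

74


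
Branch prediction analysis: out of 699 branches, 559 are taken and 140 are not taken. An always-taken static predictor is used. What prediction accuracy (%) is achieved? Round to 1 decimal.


Predictor: always-taken
Correct predictions = 559
Accuracy = 559 / 699 * 100 = 80.0%

80.0


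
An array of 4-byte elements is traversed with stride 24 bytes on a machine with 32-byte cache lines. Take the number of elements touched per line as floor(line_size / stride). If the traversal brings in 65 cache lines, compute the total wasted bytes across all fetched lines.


Elements per line = floor(32 / 24) = 1
Bytes used per line = 1 * 4 = 4
Wasted per line = 32 - 4 = 28
Total wasted = 28 * 65 = 1820

1820


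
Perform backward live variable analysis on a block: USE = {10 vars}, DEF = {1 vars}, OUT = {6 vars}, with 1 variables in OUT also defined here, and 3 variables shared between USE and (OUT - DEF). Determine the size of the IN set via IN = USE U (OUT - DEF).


OUT - DEF: 6 - 1 = 5
|IN| = |USE| + |OUT - DEF| - |USE ∩ (OUT - DEF)| = 10 + 5 - 3 = 12

12


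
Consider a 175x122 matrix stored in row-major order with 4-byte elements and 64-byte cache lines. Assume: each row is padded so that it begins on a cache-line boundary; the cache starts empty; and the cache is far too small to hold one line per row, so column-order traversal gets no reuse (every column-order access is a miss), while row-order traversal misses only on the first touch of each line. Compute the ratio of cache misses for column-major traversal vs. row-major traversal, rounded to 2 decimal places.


Each row occupies 122 * 4 = 488 bytes and starts on a line boundary, so it spans ceil(488 / 64) = 8 cache lines.
Row-major traversal misses (one per line touched): 175 * ceil(122 * 4 / 64) = 1400
Column-major traversal misses (no reuse, every access misses): 175 * 122 = 21350
Ratio = 21350 / 1400 = 15.25

15.25


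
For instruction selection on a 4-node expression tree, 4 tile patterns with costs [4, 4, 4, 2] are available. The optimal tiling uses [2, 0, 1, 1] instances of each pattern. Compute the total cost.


Total cost = sum(count_i * cost_i)
= 2*4 + 0*4 + 1*4 + 1*2
= 14

14


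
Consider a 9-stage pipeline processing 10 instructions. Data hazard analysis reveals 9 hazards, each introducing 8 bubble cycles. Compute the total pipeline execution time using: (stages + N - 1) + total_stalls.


Base cycles = 9 + 10 - 1 = 18
Total stalls = 9 * 8 = 72
Total = 18 + 72 = 90

90


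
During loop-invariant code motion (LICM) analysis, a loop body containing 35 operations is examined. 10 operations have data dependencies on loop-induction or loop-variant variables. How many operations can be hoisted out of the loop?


Invariant candidates = total - loop-dependent
= 35 - 10 = 25

25


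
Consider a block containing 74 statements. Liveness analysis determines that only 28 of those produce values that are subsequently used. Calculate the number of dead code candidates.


Dead code = total statements - live definitions
= 74 - 28 = 46

46


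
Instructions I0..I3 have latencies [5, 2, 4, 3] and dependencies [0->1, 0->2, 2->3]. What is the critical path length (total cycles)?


Compute longest path through dependency graph: dist(Ik) = max over predecessors of dist + latency(Ik).
dist(I0) = latency 5 = 5
dist(I1) = dist(I0) + 2 = 5 + 2 = 7
dist(I2) = dist(I0) + 4 = 5 + 4 = 9
dist(I3) = dist(I2) + 3 = 9 + 3 = 12
Critical path = max dist = 12

12


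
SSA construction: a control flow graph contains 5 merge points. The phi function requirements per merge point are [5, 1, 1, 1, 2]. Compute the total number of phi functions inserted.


Total phi functions = sum of phi functions at each join node
= 5 + 1 + 1 + 1 + 2 = 10

10


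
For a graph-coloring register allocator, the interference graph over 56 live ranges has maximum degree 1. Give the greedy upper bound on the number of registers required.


Greedy coloring never needs more than (max_degree + 1) colors: when coloring a vertex, at most max_degree neighbors are already colored.
Upper bound = 1 + 1 = 2

2


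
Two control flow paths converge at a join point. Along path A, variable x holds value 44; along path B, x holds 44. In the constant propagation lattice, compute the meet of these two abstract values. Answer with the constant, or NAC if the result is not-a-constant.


Meet operation: if both paths give the same constant, result is that constant; if they differ, result is NAC (not-a-constant).
Path A: 44, Path B: 44 -> equal
Result: constant -> 44

44


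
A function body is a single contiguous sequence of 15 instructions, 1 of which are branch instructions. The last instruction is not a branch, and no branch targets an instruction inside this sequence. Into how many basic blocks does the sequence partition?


With no in-sequence branch targets, the leaders are the first instruction plus the instruction after each branch.
Number of basic blocks = branches + 1
= 1 + 1 = 2

2


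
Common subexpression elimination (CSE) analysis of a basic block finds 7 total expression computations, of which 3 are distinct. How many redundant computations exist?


CSE count = total expressions - unique expressions
= 7 - 3 = 4

4


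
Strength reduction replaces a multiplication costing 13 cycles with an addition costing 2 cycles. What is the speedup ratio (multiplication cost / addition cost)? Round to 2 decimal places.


Ratio = mult_cost / add_cost = 13 / 2 = 6.5

6.5


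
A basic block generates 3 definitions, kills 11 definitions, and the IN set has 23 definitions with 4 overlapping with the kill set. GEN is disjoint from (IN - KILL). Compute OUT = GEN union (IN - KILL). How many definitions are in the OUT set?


IN - KILL: 23 - 4 = 19 surviving definitions
OUT = GEN + surviving = 3 + 19 = 22

22


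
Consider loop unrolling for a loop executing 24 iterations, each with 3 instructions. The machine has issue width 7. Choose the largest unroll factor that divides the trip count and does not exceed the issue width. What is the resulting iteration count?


Largest divisor of 24 <= 7 is 6
New iterations = 24 / 6 = 4

4


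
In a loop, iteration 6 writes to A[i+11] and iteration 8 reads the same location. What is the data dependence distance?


Distance = read iteration - write iteration
= 8 - 6 = 2

2


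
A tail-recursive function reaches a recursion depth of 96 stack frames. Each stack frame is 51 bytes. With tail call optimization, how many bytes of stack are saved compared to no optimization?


Without TCO: 96 * 51 = 4896 bytes
With TCO: reuse 1 frame = 51 bytes
Savings = 4896 - 51 = 4845

4845


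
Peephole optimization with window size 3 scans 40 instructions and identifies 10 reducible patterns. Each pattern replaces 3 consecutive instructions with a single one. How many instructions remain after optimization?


Each match removes 2 instructions.
Total removed = 10 * 2 = 20
Remaining = 40 - 20 = 20

20


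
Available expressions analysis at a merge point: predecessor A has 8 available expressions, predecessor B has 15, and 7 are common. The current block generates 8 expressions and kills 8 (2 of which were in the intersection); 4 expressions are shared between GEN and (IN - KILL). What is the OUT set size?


IN = intersection of predecessors = 7
IN - KILL = 7 - 2 = 5
|OUT| = |GEN| + |IN - KILL| - |GEN ∩ (IN - KILL)| = 8 + 5 - 4 = 9

9


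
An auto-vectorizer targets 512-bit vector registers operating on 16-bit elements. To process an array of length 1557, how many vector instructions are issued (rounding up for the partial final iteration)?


Width = 512 / 16 = 32 elements per vector op
Iterations = ceil(1557 / 32) = 49

49


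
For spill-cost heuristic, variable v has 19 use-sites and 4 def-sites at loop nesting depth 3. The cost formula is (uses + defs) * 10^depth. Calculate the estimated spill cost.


uses + defs = 19 + 4 = 23
10^3 = 1000
Spill cost = 23 * 1000 = 23000

23000


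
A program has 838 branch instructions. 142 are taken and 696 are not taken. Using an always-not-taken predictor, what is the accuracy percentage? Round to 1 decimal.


Predictor: always-not-taken
Correct predictions = 696
Accuracy = 696 / 838 * 100 = 83.1%

83.1


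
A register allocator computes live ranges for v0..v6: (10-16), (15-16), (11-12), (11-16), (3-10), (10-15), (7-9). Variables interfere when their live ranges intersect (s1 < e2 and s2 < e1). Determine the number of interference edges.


Check all pairs for overlapping intervals.
Two intervals (s1,e1) and (s2,e2) overlap if s1 < e2 and s2 < e1.
v0 (10-16) vs v1..v6: overlaps v1, v2, v3, v5 -> 4
v1 (15-16) vs v2..v6: overlaps v3 -> 1
v2 (11-12) vs v3..v6: overlaps v3, v5 -> 2
v3 (11-16) vs v4..v6: overlaps v5 -> 1
v4 (3-10) vs v5..v6: overlaps v6 -> 1
v5 (10-15) vs v6: overlaps none -> 0
Total overlapping pairs = 4 + 1 + 2 + 1 + 1 + 0 = 9

9


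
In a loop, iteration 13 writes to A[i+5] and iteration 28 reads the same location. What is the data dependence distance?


Distance = read iteration - write iteration
= 28 - 13 = 15

15


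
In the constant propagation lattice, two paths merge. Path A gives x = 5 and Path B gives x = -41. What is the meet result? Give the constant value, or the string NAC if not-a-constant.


Meet operation: if both paths give the same constant, result is that constant; if they differ, result is NAC (not-a-constant).
Path A: 5, Path B: -41 -> differ
Result: not-a-constant -> NAC

NAC


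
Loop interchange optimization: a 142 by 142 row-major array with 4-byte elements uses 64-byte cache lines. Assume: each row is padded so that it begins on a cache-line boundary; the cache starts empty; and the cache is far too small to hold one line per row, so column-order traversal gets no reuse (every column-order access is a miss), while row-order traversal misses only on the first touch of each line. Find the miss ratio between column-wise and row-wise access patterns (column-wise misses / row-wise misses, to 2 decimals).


Each row occupies 142 * 4 = 568 bytes and starts on a line boundary, so it spans ceil(568 / 64) = 9 cache lines.
Row-major traversal misses (one per line touched): 142 * ceil(142 * 4 / 64) = 1278
Column-major traversal misses (no reuse, every access misses): 142 * 142 = 20164
Ratio = 20164 / 1278 = 15.78

15.78


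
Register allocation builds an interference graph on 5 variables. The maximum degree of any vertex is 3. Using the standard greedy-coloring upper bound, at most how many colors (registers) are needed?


Greedy coloring never needs more than (max_degree + 1) colors: when coloring a vertex, at most max_degree neighbors are already colored.
Upper bound = 3 + 1 = 4

4


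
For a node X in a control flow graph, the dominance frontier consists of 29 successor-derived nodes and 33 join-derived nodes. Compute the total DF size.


DF(X) = direct successor contributions + join point contributions
= 29 + 33 = 62

62


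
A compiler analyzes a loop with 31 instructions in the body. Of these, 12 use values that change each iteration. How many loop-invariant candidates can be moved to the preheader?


Invariant candidates = total - loop-dependent
= 31 - 12 = 19

19


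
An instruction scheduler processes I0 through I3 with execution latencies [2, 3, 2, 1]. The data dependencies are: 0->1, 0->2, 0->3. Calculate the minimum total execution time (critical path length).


Compute longest path through dependency graph: dist(Ik) = max over predecessors of dist + latency(Ik).
dist(I0) = latency 2 = 2
dist(I1) = dist(I0) + 3 = 2 + 3 = 5
dist(I2) = dist(I0) + 2 = 2 + 2 = 4
dist(I3) = dist(I0) + 1 = 2 + 1 = 3
Critical path = max dist = 5

5


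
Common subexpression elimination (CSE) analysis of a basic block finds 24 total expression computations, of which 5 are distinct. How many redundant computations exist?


CSE count = total expressions - unique expressions
= 24 - 5 = 19

19


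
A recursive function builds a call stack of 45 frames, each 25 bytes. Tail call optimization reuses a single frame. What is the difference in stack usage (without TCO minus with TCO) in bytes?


Without TCO: 45 * 25 = 1125 bytes
With TCO: reuse 1 frame = 25 bytes
Savings = 1125 - 25 = 1100

1100


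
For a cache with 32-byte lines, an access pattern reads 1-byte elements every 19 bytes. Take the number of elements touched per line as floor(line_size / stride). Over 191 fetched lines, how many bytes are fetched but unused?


Elements per line = floor(32 / 19) = 1
Bytes used per line = 1 * 1 = 1
Wasted per line = 32 - 1 = 31
Total wasted = 31 * 191 = 5921

5921


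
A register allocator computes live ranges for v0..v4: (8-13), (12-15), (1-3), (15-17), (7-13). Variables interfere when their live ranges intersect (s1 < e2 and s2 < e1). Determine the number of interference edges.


Check all pairs for overlapping intervals.
Two intervals (s1,e1) and (s2,e2) overlap if s1 < e2 and s2 < e1.
v0 (8-13) vs v1..v4: overlaps v1, v4 -> 2
v1 (12-15) vs v2..v4: overlaps v4 -> 1
v2 (1-3) vs v3..v4: overlaps none -> 0
v3 (15-17) vs v4: overlaps none -> 0
Total overlapping pairs = 2 + 1 + 0 + 0 = 3

3


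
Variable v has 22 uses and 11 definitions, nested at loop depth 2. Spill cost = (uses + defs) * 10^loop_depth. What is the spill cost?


uses + defs = 22 + 11 = 33
10^2 = 100
Spill cost = 33 * 100 = 3300

3300


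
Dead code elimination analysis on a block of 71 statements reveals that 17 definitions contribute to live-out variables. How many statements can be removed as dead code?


Dead code = total statements - live definitions
= 71 - 17 = 54

54


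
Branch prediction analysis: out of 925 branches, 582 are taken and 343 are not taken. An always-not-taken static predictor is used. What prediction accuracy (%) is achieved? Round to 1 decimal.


Predictor: always-not-taken
Correct predictions = 343
Accuracy = 343 / 925 * 100 = 37.1%

37.1


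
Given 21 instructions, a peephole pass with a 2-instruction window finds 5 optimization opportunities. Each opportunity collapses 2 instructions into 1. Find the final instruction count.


Each match removes 1 instructions.
Total removed = 5 * 1 = 5
Remaining = 21 - 5 = 16

16


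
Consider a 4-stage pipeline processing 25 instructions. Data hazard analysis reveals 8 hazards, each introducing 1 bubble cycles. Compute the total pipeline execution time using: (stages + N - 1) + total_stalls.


Base cycles = 4 + 25 - 1 = 28
Total stalls = 8 * 1 = 8
Total = 28 + 8 = 36

36


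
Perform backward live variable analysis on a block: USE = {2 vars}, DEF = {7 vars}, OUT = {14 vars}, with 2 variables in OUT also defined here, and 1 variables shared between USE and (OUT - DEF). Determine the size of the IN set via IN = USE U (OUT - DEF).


OUT - DEF: 14 - 2 = 12
|IN| = |USE| + |OUT - DEF| - |USE ∩ (OUT - DEF)| = 2 + 12 - 1 = 13

13


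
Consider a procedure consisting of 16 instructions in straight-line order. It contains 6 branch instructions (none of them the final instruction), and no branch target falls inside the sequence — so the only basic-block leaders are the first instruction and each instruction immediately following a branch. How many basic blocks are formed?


With no in-sequence branch targets, the leaders are the first instruction plus the instruction after each branch.
Number of basic blocks = branches + 1
= 6 + 1 = 7

7


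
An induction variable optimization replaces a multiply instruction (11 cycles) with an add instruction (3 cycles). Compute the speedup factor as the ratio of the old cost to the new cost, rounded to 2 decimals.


Ratio = mult_cost / add_cost = 11 / 3 = 3.67

3.67


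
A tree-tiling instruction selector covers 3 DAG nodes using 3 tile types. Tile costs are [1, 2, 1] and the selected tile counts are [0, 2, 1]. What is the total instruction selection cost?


Total cost = sum(count_i * cost_i)
= 0*1 + 2*2 + 1*1
= 5

5


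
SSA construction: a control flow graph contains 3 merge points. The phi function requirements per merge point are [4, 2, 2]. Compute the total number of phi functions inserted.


Total phi functions = sum of phi functions at each join node
= 4 + 2 + 2 = 8

8


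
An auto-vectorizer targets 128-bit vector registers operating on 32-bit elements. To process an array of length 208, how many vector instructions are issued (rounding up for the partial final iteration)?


Width = 128 / 32 = 4 elements per vector op
Iterations = ceil(208 / 4) = 52

52


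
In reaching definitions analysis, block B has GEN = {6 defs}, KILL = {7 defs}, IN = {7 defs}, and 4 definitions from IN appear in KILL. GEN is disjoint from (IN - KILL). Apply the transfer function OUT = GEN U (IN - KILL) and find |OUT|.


IN - KILL: 7 - 4 = 3 surviving definitions
OUT = GEN + surviving = 6 + 3 = 9

9


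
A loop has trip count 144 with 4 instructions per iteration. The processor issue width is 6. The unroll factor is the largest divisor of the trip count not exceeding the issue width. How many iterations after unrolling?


Largest divisor of 144 <= 6 is 6
New iterations = 144 / 6 = 24

24


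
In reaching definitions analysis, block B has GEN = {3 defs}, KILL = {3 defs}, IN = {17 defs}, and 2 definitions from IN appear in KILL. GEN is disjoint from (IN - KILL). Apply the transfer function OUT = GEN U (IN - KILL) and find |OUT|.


IN - KILL: 17 - 2 = 15 surviving definitions
OUT = GEN + surviving = 3 + 15 = 18

18


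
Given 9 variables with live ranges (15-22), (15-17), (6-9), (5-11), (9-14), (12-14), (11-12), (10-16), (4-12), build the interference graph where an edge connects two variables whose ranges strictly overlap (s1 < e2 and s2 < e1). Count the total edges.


Check all pairs for overlapping intervals.
Two intervals (s1,e1) and (s2,e2) overlap if s1 < e2 and s2 < e1.
v0 (15-22) vs v1..v8: overlaps v1, v7 -> 2
v1 (15-17) vs v2..v8: overlaps v7 -> 1
v2 (6-9) vs v3..v8: overlaps v3, v8 -> 2
v3 (5-11) vs v4..v8: overlaps v4, v7, v8 -> 3
v4 (9-14) vs v5..v8: overlaps v5, v6, v7, v8 -> 4
v5 (12-14) vs v6..v8: overlaps v7 -> 1
v6 (11-12) vs v7..v8: overlaps v7, v8 -> 2
v7 (10-16) vs v8: overlaps v8 -> 1
Total overlapping pairs = 2 + 1 + 2 + 3 + 4 + 1 + 2 + 1 = 16

16


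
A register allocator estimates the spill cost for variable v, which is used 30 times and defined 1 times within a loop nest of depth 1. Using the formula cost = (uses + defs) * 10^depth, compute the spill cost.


uses + defs = 30 + 1 = 31
10^1 = 10
Spill cost = 31 * 10 = 310

310


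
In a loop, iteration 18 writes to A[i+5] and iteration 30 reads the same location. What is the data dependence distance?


Distance = read iteration - write iteration
= 30 - 18 = 12

12


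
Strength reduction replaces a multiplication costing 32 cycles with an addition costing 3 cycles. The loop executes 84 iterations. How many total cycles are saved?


Per-iteration saving = 32 - 3 = 29
Total saved = 84 * 29 = 2436

2436


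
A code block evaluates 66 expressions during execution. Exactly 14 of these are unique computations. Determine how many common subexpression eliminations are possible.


CSE count = total expressions - unique expressions
= 66 - 14 = 52

52


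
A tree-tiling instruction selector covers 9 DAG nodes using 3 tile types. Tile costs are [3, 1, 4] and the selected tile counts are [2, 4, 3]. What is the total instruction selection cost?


Total cost = sum(count_i * cost_i)
= 2*3 + 4*1 + 3*4
= 22

22


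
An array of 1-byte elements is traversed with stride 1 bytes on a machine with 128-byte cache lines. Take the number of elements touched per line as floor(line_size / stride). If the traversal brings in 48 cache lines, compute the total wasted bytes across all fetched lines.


Elements per line = floor(128 / 1) = 128
Bytes used per line = 128 * 1 = 128
Wasted per line = 128 - 128 = 0
Total wasted = 0 * 48 = 0

0


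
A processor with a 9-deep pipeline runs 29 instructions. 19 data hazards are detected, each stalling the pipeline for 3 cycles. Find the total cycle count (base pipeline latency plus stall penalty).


Base cycles = 9 + 29 - 1 = 37
Total stalls = 19 * 3 = 57
Total = 37 + 57 = 94

94


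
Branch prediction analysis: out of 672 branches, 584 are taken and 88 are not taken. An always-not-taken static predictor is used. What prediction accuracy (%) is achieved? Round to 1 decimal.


Predictor: always-not-taken
Correct predictions = 88
Accuracy = 88 / 672 * 100 = 13.1%

13.1


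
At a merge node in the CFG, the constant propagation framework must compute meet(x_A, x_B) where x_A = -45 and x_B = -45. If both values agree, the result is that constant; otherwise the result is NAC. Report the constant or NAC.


Meet operation: if both paths give the same constant, result is that constant; if they differ, result is NAC (not-a-constant).
Path A: -45, Path B: -45 -> equal
Result: constant -> -45

-45


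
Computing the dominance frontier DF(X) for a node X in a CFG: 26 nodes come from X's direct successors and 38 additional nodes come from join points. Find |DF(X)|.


DF(X) = direct successor contributions + join point contributions
= 26 + 38 = 64

64


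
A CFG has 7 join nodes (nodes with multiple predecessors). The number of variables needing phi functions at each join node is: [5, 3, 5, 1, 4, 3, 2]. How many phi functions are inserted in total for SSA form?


Total phi functions = sum of phi functions at each join node
= 5 + 3 + 5 + 1 + 4 + 3 + 2 = 23

23


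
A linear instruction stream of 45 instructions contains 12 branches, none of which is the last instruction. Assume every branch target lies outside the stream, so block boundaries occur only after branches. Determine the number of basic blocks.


With no in-sequence branch targets, the leaders are the first instruction plus the instruction after each branch.
Number of basic blocks = branches + 1
= 12 + 1 = 13

13


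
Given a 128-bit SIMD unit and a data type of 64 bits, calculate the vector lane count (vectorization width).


Width = SIMD bits / data type bits
= 128 / 64 = 2

2


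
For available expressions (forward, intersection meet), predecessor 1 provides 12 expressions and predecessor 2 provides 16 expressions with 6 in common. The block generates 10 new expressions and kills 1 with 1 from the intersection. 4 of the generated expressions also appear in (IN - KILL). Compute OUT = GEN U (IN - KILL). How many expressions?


IN = intersection of predecessors = 6
IN - KILL = 6 - 1 = 5
|OUT| = |GEN| + |IN - KILL| - |GEN ∩ (IN - KILL)| = 10 + 5 - 4 = 11

11


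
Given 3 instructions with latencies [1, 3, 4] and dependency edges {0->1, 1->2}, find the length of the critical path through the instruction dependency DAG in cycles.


Compute longest path through dependency graph: dist(Ik) = max over predecessors of dist + latency(Ik).
dist(I0) = latency 1 = 1
dist(I1) = dist(I0) + 3 = 1 + 3 = 4
dist(I2) = dist(I1) + 4 = 4 + 4 = 8
Critical path = max dist = 8

8


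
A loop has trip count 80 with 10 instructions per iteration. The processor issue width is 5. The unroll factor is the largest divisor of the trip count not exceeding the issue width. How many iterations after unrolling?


Largest divisor of 80 <= 5 is 5
New iterations = 80 / 5 = 16

16


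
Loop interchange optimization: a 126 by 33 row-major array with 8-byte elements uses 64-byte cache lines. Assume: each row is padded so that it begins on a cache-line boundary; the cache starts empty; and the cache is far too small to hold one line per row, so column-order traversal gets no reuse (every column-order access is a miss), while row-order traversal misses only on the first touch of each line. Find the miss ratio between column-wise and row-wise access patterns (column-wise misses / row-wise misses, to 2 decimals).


Each row occupies 33 * 8 = 264 bytes and starts on a line boundary, so it spans ceil(264 / 64) = 5 cache lines.
Row-major traversal misses (one per line touched): 126 * ceil(33 * 8 / 64) = 630
Column-major traversal misses (no reuse, every access misses): 126 * 33 = 4158
Ratio = 4158 / 630 = 6.6

6.6


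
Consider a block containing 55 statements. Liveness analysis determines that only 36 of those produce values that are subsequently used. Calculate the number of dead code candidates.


Dead code = total statements - live definitions
= 55 - 36 = 19

19


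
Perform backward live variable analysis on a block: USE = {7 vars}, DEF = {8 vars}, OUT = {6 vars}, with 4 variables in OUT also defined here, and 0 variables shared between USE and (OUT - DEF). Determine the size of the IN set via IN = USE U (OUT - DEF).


OUT - DEF: 6 - 4 = 2
|IN| = |USE| + |OUT - DEF| - |USE ∩ (OUT - DEF)| = 7 + 2 - 0 = 9

9


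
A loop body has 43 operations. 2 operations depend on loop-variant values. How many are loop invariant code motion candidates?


Invariant candidates = total - loop-dependent
= 43 - 2 = 41

41


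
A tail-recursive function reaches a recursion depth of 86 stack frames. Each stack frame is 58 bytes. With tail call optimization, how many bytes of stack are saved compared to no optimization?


Without TCO: 86 * 58 = 4988 bytes
With TCO: reuse 1 frame = 58 bytes
Savings = 4988 - 58 = 4930

4930


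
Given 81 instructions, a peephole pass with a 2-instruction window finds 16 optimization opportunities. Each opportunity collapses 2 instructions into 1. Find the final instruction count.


Each match removes 1 instructions.
Total removed = 16 * 1 = 16
Remaining = 81 - 16 = 65

65


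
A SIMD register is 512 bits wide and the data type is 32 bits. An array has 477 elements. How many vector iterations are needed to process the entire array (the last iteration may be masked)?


Width = 512 / 32 = 16 elements per vector op
Iterations = ceil(477 / 16) = 30

30


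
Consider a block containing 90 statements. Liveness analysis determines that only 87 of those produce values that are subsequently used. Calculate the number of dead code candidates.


Dead code = total statements - live definitions
= 90 - 87 = 3

3


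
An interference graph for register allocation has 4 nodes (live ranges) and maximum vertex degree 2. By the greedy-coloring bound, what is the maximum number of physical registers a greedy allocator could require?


Greedy coloring never needs more than (max_degree + 1) colors: when coloring a vertex, at most max_degree neighbors are already colored.
Upper bound = 2 + 1 = 3

3


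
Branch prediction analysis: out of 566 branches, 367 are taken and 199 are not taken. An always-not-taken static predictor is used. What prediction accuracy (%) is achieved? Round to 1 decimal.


Predictor: always-not-taken
Correct predictions = 199
Accuracy = 199 / 566 * 100 = 35.2%

35.2


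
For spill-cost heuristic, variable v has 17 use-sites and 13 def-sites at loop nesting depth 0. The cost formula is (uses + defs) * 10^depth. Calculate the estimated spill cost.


uses + defs = 17 + 13 = 30
10^0 = 1
Spill cost = 30 * 1 = 30

30


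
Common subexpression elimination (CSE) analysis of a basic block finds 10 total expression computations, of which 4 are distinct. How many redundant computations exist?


CSE count = total expressions - unique expressions
= 10 - 4 = 6

6


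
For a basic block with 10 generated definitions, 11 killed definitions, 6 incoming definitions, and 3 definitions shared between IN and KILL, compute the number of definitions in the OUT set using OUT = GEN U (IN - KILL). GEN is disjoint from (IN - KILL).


IN - KILL: 6 - 3 = 3 surviving definitions
OUT = GEN + surviving = 10 + 3 = 13

13
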